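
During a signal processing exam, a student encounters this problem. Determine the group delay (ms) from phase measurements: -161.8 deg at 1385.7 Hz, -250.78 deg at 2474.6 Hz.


Group delay from phase difference:
tau = -d(phi)/d(omega)
d(phi) = -88.98 deg = -1.552994 rad
d(omega) = 2*pi*(2474.6 - 1385.7) = 6841.7605 rad/s
tau = -(-1.552994) / 6841.7605
    = 0.227 ms

0.227 ms


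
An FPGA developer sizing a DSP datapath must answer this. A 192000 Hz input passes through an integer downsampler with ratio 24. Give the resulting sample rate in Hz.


Decimation reduces the sample rate:
fs_out = fs_in / M
       = 192000 / 24
       = 8000.0 Hz

8000.0 Hz


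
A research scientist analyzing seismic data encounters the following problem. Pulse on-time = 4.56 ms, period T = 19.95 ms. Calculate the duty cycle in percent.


Duty cycle as a percentage:
DC = (t_on / T) * 100
   = (4.56 / 19.95) * 100
   = 0.228571 * 100
   = 22.86 %

22.86 %


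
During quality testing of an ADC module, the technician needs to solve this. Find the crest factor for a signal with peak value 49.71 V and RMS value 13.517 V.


Crest factor is the ratio of peak to RMS:
CF = V_peak / V_rms
   = 49.71 / 13.517
   = 3.6776

3.6776


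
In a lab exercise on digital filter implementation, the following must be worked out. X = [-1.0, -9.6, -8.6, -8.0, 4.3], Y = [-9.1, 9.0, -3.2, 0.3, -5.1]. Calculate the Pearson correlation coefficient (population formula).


Pearson correlation coefficient (population):
r = cov(X,Y) / (std(X) * std(Y))
Mean X = -4.58, Mean Y = -1.62
Cov(X,Y) = -22.2416
Std(X) = 5.380112, Std(Y) = 6.116012
r = -0.6759

-0.6759


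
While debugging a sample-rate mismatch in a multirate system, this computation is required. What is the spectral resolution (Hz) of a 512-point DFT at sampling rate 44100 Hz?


DFT frequency resolution:
df = fs / N
   = 44100 / 512
   = 86.1328 Hz

86.1328 Hz


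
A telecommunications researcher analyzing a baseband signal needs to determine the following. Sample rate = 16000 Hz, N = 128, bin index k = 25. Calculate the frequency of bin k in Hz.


Frequency of DFT bin k:
f_k = k * fs / N
    = 25 * 16000 / 128
    = 400000 / 128
    = 3125.0 Hz

3125.0 Hz


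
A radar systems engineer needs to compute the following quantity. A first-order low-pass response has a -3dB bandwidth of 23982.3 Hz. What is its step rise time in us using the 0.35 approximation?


Rise time from bandwidth relationship:
tr = 0.35 / BW
   = 0.35 / 23982.3
   = 1.459409648e-05 s
   = 14.5941 us

14.5941 us


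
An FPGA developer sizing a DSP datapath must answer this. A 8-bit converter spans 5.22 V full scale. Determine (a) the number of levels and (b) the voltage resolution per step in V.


Step 1 — number of quantization levels:
L = 2^N = 2^8 = 256

Step 2 — LSB step size:
delta = Vfs / L
      = 5.22 / 256
      = 0.02039062 V

Levels = 256; step size = 0.02039062 V


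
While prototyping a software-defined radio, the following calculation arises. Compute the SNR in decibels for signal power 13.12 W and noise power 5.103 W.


SNR in decibels:
SNR = 10 * log10(Ps / Pn)
    = 10 * log10(13.12 / 5.103)
    = 10 * log10(2.571)
    = 10 * 0.4101
    = 4.1 dB

4.1 dB


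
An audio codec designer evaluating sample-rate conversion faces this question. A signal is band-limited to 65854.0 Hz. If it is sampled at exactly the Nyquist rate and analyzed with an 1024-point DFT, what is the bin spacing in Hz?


Step 1 — Nyquist sampling rate:
fs = 2 * fmax = 2 * 65854.0 = 131708.0 Hz

Step 2 — DFT bin spacing:
df = fs / N = 131708.0 / 1024 = 128.6211 Hz

128.6211 Hz


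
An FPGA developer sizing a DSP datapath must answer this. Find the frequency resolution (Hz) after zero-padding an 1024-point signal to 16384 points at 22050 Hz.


Frequency resolution after zero-padding:
N_padded = 1024 * 16 = 16384
df = fs / N_padded
   = 22050 / 16384
   = 1.3458 Hz

1.3458 Hz


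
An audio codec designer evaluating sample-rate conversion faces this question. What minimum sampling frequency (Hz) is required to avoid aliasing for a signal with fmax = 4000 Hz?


The Nyquist rate is twice the maximum frequency component.
fs_min = 2 * fmax
      = 2 * 4000
      = 8000 Hz

8000


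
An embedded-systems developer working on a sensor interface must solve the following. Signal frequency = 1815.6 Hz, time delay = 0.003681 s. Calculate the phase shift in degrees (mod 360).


Phase shift from frequency and time delay:
phi = 360 * f * t_delay
    = 360 * 1815.6 * 0.003681
    = 2405.96 degrees
    mod 360 = 245.96 degrees

245.96 degrees


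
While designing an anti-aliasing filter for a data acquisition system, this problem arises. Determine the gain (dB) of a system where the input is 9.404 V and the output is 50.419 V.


Voltage gain in dB:
G = 20 * log10(Vout / Vin)
  = 20 * log10(50.419 / 9.404)
  = 20 * log10(5.361442)
  = 20 * 0.729282
  = 14.59 dB

14.59 dB


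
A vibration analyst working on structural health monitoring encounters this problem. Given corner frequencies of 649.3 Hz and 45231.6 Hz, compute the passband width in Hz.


Bandwidth is the difference of -3dB frequencies:
BW = f_high - f_low
   = 45231.6 - 649.3
   = 44582.3 Hz

44582.3 Hz


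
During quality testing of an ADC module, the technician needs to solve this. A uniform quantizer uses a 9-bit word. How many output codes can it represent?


Number of quantization levels = 2^N
= 2^9
= 512

512


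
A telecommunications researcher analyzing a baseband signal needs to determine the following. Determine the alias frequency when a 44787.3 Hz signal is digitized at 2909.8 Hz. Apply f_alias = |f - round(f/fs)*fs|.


Compute the nearest integer multiple of fs to the signal:
n = round(44787.3 / 2909.8) = 15
f_alias = |44787.3 - 15 * 2909.8|
        = |44787.3 - 43647.0|
        = 1140.3 Hz

1140.3


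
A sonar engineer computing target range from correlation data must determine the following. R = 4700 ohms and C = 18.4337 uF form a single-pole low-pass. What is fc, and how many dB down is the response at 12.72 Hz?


Step 1 — cutoff frequency:
fc = 1 / (2*pi*R*C)
C = 18.4337 uF = 1.84337e-05 F
fc = 1 / (2*pi*4700*1.84337e-05)
   = 1.837 Hz

Step 2 — magnitude at f = 12.72 Hz:
|H(f)| = 1 / sqrt(1 + (f/fc)^2)
f/fc = 12.72 / 1.837 = 6.924333
|H| = 1 / sqrt(1 + 47.946387) = 0.1429354
|H|_dB = 20*log10(0.1429354) = -16.9 dB

fc = 1.837 Hz; |H(12.72 Hz)| = -16.9 dB


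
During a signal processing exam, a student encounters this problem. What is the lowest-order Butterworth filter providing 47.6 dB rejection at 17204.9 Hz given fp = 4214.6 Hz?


Butterworth filter order formula:
n = log10(10^(A/10) - 1) / (2 * log10(f_stop/f_pass))
10^(47.6/10) - 1 = 57542.9937
f_stop/f_pass = 17204.9 / 4214.6 = 4.0822
n = 3.8959 -> ceil = 4

4


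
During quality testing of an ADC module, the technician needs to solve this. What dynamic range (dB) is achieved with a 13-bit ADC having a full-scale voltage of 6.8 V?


Dynamic range from full-scale to LSB:
V_min = V_max / 2^bits = 6.8 / 2^13
DR = 20 * log10(V_max / V_min)
   = 20 * log10(2^13)
   = 20 * 13 * log10(2)
   = 78.27 dB

78.27 dB


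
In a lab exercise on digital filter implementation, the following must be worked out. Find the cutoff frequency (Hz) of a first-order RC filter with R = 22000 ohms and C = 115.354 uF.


Cutoff frequency of a first-order RC filter:
fc = 1 / (2 * pi * R * C)
C = 115.354 uF = 0.000115354 F
fc = 1 / (2 * pi * 22000 * 0.000115354)
   = 1 / 15.945392274337
   = 0.062714 Hz

0.062714 Hz


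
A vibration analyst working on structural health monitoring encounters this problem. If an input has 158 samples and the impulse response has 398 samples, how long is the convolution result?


Linear convolution output length:
L = N + M - 1
  = 158 + 398 - 1
  = 555 samples

555


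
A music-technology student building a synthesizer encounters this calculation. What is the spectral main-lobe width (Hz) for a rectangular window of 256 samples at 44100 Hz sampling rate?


Main lobe width for a rectangular window:
Width = 2 * fs / N
      = 2 * 44100 / 256
      = 88200 / 256
      = 344.531 Hz

344.531 Hz


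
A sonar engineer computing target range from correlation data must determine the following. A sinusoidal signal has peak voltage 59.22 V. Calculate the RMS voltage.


RMS voltage for a sinusoidal waveform:
V_rms = V_peak / sqrt(2)
      = 59.22 / 1.414214
      = 41.875 V

41.875 V


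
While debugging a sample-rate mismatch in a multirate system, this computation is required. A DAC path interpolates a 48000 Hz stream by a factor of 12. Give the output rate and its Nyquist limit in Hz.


Step 1 — output sample rate after interpolation by L:
fs_out = L * fs_in = 12 * 48000 = 576000 Hz

Step 2 — Nyquist frequency of the output stream:
f_Nyq = fs_out / 2 = 576000 / 2 = 288000.0 Hz

fs_out = 576000 Hz; f_Nyquist = 288000.0 Hz


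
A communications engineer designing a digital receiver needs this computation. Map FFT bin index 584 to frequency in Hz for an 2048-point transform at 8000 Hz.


Frequency of DFT bin k:
f_k = k * fs / N
    = 584 * 8000 / 2048
    = 4672000 / 2048
    = 2281.25 Hz

2281.25 Hz


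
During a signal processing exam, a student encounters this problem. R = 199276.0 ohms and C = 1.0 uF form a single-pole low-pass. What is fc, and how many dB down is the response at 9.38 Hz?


Step 1 — cutoff frequency:
fc = 1 / (2*pi*R*C)
C = 1.0 uF = 1e-06 F
fc = 1 / (2*pi*199276.0*1e-06)
   = 0.798666 Hz

Step 2 — magnitude at f = 9.38 Hz:
|H(f)| = 1 / sqrt(1 + (f/fc)^2)
f/fc = 9.38 / 0.798666 = 11.744584
|H| = 1 / sqrt(1 + 137.935253) = 0.0848387
|H|_dB = 20*log10(0.0848387) = -21.43 dB

fc = 0.798666 Hz; |H(9.38 Hz)| = -21.43 dB


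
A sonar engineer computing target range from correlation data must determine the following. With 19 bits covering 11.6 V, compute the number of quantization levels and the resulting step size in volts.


Step 1 — number of quantization levels:
L = 2^N = 2^19 = 524288

Step 2 — LSB step size:
delta = Vfs / L
      = 11.6 / 524288
      = 2.213e-05 V

Levels = 524288; step size = 2.213e-05 V


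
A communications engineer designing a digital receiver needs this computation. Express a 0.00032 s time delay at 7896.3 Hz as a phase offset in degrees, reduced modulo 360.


Phase shift from frequency and time delay:
phi = 360 * f * t_delay
    = 360 * 7896.3 * 0.00032
    = 909.65 degrees
    mod 360 = 189.65 degrees

189.65 degrees


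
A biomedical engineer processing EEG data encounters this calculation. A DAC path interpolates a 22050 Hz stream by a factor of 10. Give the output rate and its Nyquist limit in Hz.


Step 1 — output sample rate after interpolation by L:
fs_out = L * fs_in = 10 * 22050 = 220500 Hz

Step 2 — Nyquist frequency of the output stream:
f_Nyq = fs_out / 2 = 220500 / 2 = 110250.0 Hz

fs_out = 220500 Hz; f_Nyquist = 110250.0 Hz


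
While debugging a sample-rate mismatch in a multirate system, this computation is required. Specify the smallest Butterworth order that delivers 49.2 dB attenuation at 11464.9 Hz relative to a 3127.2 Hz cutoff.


Butterworth filter order formula:
n = log10(10^(A/10) - 1) / (2 * log10(f_stop/f_pass))
10^(49.2/10) - 1 = 83175.3771
f_stop/f_pass = 11464.9 / 3127.2 = 3.6662
n = 4.36 -> ceil = 5

5


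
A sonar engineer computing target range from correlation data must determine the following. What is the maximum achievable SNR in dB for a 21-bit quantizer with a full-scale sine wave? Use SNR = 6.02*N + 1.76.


Theoretical SNR for a full-scale sinusoid:
SNR = 6.02 * N + 1.76
    = 6.02 * 21 + 1.76
    = 126.42 + 1.76
    = 128.18 dB

128.18 dB


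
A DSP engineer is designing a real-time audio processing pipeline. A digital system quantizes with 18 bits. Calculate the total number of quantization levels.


Number of quantization levels = 2^N
= 2^18
= 262144

262144


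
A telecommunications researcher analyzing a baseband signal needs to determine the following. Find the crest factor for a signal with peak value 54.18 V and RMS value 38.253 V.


Crest factor is the ratio of peak to RMS:
CF = V_peak / V_rms
   = 54.18 / 38.253
   = 1.4164

1.4164


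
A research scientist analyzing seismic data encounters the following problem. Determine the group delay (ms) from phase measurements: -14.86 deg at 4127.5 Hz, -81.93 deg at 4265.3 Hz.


Group delay from phase difference:
tau = -d(phi)/d(omega)
d(phi) = -67.07 deg = -1.170592 rad
d(omega) = 2*pi*(4265.3 - 4127.5) = 865.8229 rad/s
tau = -(-1.170592) / 865.8229
    = 1.352 ms

1.352 ms


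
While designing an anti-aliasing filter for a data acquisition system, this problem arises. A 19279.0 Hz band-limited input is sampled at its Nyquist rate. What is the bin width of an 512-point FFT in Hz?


Step 1 — Nyquist sampling rate:
fs = 2 * fmax = 2 * 19279.0 = 38558.0 Hz

Step 2 — DFT bin spacing:
df = fs / N = 38558.0 / 512 = 75.3086 Hz

75.3086 Hz


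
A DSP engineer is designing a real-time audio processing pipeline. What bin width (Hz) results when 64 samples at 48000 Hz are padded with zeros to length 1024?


Frequency resolution after zero-padding:
N_padded = 64 * 16 = 1024
df = fs / N_padded
   = 48000 / 1024
   = 46.875 Hz

46.875 Hz


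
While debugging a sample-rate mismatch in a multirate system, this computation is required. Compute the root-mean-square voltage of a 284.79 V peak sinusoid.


RMS voltage for a sinusoidal waveform:
V_rms = V_peak / sqrt(2)
      = 284.79 / 1.414214
      = 201.377 V

201.377 V


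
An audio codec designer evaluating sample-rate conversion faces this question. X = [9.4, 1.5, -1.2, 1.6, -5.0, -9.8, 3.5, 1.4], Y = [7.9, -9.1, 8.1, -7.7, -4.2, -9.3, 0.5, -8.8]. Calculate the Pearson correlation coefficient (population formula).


Pearson correlation coefficient (population):
r = cov(X,Y) / (std(X) * std(Y))
Mean X = 0.175, Mean Y = -2.825
Cov(X,Y) = 18.011875
Std(X) = 5.357413, Std(Y) = 6.965047
r = 0.4827

0.4827


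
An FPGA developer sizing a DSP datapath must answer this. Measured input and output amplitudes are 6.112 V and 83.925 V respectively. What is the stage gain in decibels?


Voltage gain in dB:
G = 20 * log10(Vout / Vin)
  = 20 * log10(83.925 / 6.112)
  = 20 * log10(13.731185)
  = 20 * 1.137708
  = 22.75 dB

22.75 dB


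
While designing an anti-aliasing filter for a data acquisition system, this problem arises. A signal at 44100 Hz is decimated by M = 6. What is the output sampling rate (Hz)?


Decimation reduces the sample rate:
fs_out = fs_in / M
       = 44100 / 6
       = 7350.0 Hz

7350.0 Hz


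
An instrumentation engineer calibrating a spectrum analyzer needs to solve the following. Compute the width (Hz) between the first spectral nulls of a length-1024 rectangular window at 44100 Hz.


Main lobe width for a rectangular window:
Width = 2 * fs / N
      = 2 * 44100 / 1024
      = 88200 / 1024
      = 86.133 Hz

86.133 Hz


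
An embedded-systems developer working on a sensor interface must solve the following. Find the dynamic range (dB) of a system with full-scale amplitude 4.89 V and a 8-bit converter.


Dynamic range from full-scale to LSB:
V_min = V_max / 2^bits = 4.89 / 2^8
DR = 20 * log10(V_max / V_min)
   = 20 * log10(2^8)
   = 20 * 8 * log10(2)
   = 48.16 dB

48.16 dB


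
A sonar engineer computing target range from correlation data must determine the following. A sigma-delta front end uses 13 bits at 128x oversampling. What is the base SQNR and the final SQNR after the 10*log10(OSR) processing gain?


Step 1 — baseline SQNR at Nyquist:
SQNR_base = 6.02*N + 1.76
          = 6.02*13 + 1.76
          = 80.02 dB

Step 2 — oversampling processing gain:
G = 10*log10(OSR) = 10*log10(128) = 21.07 dB

Step 3 — total:
SQNR_total = 80.02 + 21.07 = 101.09 dB

Base SQNR = 80.02 dB; oversampled SQNR = 101.09 dB


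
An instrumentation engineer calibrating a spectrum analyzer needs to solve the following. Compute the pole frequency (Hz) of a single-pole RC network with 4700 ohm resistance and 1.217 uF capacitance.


Cutoff frequency of a first-order RC filter:
fc = 1 / (2 * pi * R * C)
C = 1.217 uF = 1.217e-06 F
fc = 1 / (2 * pi * 4700 * 1.217e-06)
   = 1 / 0.035939191638537
   = 27.824777 Hz

27.824777 Hz


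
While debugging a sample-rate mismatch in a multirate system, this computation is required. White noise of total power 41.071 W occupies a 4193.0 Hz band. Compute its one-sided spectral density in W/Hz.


Power spectral density:
PSD = P / BW
    = 41.071 / 4193.0
    = 0.00979513 W/Hz

0.00979513 W/Hz


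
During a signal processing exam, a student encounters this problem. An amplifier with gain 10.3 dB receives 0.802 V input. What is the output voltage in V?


Output voltage from dB gain:
V_out = V_in * 10^(gain_dB / 20)
      = 0.802 * 10^(10.3 / 20)
      = 0.802 * 3.273407
      = 2.6253 V

2.6253 V


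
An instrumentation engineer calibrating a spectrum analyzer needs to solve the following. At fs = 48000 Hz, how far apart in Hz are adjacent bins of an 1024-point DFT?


DFT frequency resolution:
df = fs / N
   = 48000 / 1024
   = 46.875 Hz

46.875 Hz


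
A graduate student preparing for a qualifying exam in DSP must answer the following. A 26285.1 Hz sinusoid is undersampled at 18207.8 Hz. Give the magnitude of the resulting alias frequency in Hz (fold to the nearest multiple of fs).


Compute the nearest integer multiple of fs to the signal:
n = round(26285.1 / 18207.8) = 1
f_alias = |26285.1 - 1 * 18207.8|
        = |26285.1 - 18207.8|
        = 8077.3 Hz

8077.3


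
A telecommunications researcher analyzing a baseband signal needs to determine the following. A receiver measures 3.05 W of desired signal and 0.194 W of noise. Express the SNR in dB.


SNR in decibels:
SNR = 10 * log10(Ps / Pn)
    = 10 * log10(3.05 / 0.194)
    = 10 * log10(15.7216)
    = 10 * 1.1965
    = 11.96 dB

11.96 dB


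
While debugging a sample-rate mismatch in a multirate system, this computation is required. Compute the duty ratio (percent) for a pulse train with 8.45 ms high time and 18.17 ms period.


Duty cycle as a percentage:
DC = (t_on / T) * 100
   = (8.45 / 18.17) * 100
   = 0.465052 * 100
   = 46.51 %

46.51 %


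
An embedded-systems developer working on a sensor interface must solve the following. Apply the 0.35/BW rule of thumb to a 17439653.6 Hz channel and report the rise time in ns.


Rise time from bandwidth relationship:
tr = 0.35 / BW
   = 0.35 / 17439653.6
   = 2.006920596e-08 s
   = 20.0692 ns

20.0692 ns


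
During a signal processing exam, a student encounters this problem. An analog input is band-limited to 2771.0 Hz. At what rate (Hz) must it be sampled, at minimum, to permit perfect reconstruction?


The Nyquist rate is twice the maximum frequency component.
fs_min = 2 * fmax
      = 2 * 2771.0
      = 5542.0 Hz

5542.0


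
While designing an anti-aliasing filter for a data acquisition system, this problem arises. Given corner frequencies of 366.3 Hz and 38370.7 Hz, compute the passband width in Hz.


Bandwidth is the difference of -3dB frequencies:
BW = f_high - f_low
   = 38370.7 - 366.3
   = 38004.4 Hz

38004.4 Hz


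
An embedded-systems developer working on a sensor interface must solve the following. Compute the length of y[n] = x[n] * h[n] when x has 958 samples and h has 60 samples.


Linear convolution output length:
L = N + M - 1
  = 958 + 60 - 1
  = 1017 samples

1017


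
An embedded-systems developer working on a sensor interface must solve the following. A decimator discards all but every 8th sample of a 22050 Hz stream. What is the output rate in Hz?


Decimation reduces the sample rate:
fs_out = fs_in / M
       = 22050 / 8
       = 2756.25 Hz

2756.25 Hz


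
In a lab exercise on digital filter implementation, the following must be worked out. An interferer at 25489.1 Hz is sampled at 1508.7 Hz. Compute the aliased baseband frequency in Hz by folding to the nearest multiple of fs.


Compute the nearest integer multiple of fs to the signal:
n = round(25489.1 / 1508.7) = 17
f_alias = |25489.1 - 17 * 1508.7|
        = |25489.1 - 25647.9|
        = 158.8 Hz

158.8


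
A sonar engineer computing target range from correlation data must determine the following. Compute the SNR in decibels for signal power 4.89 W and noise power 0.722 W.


SNR in decibels:
SNR = 10 * log10(Ps / Pn)
    = 10 * log10(4.89 / 0.722)
    = 10 * log10(6.7729)
    = 10 * 0.8308
    = 8.31 dB

8.31 dB


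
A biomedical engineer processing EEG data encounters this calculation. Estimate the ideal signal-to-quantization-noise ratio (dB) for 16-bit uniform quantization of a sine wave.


Theoretical SNR for a full-scale sinusoid:
SNR = 6.02 * N + 1.76
    = 6.02 * 16 + 1.76
    = 96.32 + 1.76
    = 98.08 dB

98.08 dB


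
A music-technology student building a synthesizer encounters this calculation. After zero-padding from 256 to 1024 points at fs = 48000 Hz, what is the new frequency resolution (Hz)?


Frequency resolution after zero-padding:
N_padded = 256 * 4 = 1024
df = fs / N_padded
   = 48000 / 1024
   = 46.875 Hz

46.875 Hz


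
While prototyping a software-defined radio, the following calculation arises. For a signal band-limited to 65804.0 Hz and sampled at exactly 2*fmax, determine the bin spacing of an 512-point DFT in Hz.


Step 1 — Nyquist sampling rate:
fs = 2 * fmax = 2 * 65804.0 = 131608.0 Hz

Step 2 — DFT bin spacing:
df = fs / N = 131608.0 / 512 = 257.0469 Hz

257.0469 Hz


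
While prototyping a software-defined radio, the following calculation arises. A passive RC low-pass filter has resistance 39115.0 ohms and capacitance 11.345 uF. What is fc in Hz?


Cutoff frequency of a first-order RC filter:
fc = 1 / (2 * pi * R * C)
C = 11.345 uF = 1.1345e-05 F
fc = 1 / (2 * pi * 39115.0 * 1.1345e-05)
   = 1 / 2.7882242698788
   = 0.358651 Hz

0.358651 Hz


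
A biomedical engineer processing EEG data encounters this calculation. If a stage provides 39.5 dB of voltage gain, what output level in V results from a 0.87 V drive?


Output voltage from dB gain:
V_out = V_in * 10^(gain_dB / 20)
      = 0.87 * 10^(39.5 / 20)
      = 0.87 * 94.406088
      = 82.1333 V

82.1333 V


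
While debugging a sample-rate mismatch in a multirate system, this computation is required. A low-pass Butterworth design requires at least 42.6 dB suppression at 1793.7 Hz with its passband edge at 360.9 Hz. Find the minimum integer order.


Butterworth filter order formula:
n = log10(10^(A/10) - 1) / (2 * log10(f_stop/f_pass))
10^(42.6/10) - 1 = 18196.0086
f_stop/f_pass = 1793.7 / 360.9 = 4.9701
n = 3.0587 -> ceil = 4

4


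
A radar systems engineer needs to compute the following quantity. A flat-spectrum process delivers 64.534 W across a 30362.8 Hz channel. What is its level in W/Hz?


Power spectral density:
PSD = P / BW
    = 64.534 / 30362.8
    = 0.00212543 W/Hz

0.00212543 W/Hz


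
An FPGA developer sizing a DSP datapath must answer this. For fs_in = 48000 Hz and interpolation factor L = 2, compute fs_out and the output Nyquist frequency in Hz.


Step 1 — output sample rate after interpolation by L:
fs_out = L * fs_in = 2 * 48000 = 96000 Hz

Step 2 — Nyquist frequency of the output stream:
f_Nyq = fs_out / 2 = 96000 / 2 = 48000.0 Hz

fs_out = 96000 Hz; f_Nyquist = 48000.0 Hz


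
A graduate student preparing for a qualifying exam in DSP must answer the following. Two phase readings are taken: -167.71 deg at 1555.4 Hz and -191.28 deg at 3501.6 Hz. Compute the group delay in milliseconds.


Group delay from phase difference:
tau = -d(phi)/d(omega)
d(phi) = -23.57 deg = -0.411374 rad
d(omega) = 2*pi*(3501.6 - 1555.4) = 12228.3352 rad/s
tau = -(-0.411374) / 12228.3352
    = 0.0336 ms

0.0336 ms


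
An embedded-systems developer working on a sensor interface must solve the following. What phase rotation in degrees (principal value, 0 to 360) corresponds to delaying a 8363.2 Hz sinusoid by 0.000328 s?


Phase shift from frequency and time delay:
phi = 360 * f * t_delay
    = 360 * 8363.2 * 0.000328
    = 987.53 degrees
    mod 360 = 267.53 degrees

267.53 degrees


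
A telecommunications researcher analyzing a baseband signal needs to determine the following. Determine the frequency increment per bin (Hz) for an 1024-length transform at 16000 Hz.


DFT frequency resolution:
df = fs / N
   = 16000 / 1024
   = 15.625 Hz

15.625 Hz


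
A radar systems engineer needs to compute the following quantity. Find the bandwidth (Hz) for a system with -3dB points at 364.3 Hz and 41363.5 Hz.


Bandwidth is the difference of -3dB frequencies:
BW = f_high - f_low
   = 41363.5 - 364.3
   = 40999.2 Hz

40999.2 Hz


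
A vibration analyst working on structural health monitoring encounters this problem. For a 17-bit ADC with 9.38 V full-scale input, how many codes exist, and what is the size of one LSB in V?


Step 1 — number of quantization levels:
L = 2^N = 2^17 = 131072

Step 2 — LSB step size:
delta = Vfs / L
      = 9.38 / 131072
      = 7.156e-05 V

Levels = 131072; step size = 7.156e-05 V


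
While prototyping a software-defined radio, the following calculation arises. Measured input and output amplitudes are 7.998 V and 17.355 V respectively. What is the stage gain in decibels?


Voltage gain in dB:
G = 20 * log10(Vout / Vin)
  = 20 * log10(17.355 / 7.998)
  = 20 * log10(2.169917)
  = 20 * 0.336443
  = 6.73 dB

6.73 dB


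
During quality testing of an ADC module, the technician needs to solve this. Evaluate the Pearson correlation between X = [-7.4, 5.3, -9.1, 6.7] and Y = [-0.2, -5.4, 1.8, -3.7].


Pearson correlation coefficient (population):
r = cov(X,Y) / (std(X) * std(Y))
Mean X = -1.125, Mean Y = -1.875
Cov(X,Y) = -19.186875
Std(X) = 7.167418, Std(Y) = 2.831409
r = -0.9455

-0.9455


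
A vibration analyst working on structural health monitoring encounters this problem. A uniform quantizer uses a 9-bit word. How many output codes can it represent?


Number of quantization levels = 2^N
= 2^9
= 512

512


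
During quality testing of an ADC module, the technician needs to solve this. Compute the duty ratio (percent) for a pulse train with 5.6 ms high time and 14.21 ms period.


Duty cycle as a percentage:
DC = (t_on / T) * 100
   = (5.6 / 14.21) * 100
   = 0.394089 * 100
   = 39.41 %

39.41 %


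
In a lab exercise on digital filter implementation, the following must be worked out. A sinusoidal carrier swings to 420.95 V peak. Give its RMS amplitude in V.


RMS voltage for a sinusoidal waveform:
V_rms = V_peak / sqrt(2)
      = 420.95 / 1.414214
      = 297.657 V

297.657 V


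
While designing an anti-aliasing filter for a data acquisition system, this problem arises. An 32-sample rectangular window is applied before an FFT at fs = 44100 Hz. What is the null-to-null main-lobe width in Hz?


Main lobe width for a rectangular window:
Width = 2 * fs / N
      = 2 * 44100 / 32
      = 88200 / 32
      = 2756.25 Hz

2756.25 Hz


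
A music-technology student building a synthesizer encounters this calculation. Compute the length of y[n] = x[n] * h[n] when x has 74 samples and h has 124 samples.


Linear convolution output length:
L = N + M - 1
  = 74 + 124 - 1
  = 197 samples

197


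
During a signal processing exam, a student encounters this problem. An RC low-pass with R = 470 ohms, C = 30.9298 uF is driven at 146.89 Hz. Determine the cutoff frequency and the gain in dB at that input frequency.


Step 1 — cutoff frequency:
fc = 1 / (2*pi*R*C)
C = 30.9298 uF = 3.09298e-05 F
fc = 1 / (2*pi*470*3.09298e-05)
   = 10.9483 Hz

Step 2 — magnitude at f = 146.89 Hz:
|H(f)| = 1 / sqrt(1 + (f/fc)^2)
f/fc = 146.89 / 10.9483 = 13.416695
|H| = 1 / sqrt(1 + 180.007705) = 0.0743278
|H|_dB = 20*log10(0.0743278) = -22.58 dB

fc = 10.9483 Hz; |H(146.89 Hz)| = -22.58 dB


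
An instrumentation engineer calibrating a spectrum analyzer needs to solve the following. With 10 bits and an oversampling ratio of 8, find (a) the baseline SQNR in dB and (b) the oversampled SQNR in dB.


Step 1 — baseline SQNR at Nyquist:
SQNR_base = 6.02*N + 1.76
          = 6.02*10 + 1.76
          = 61.96 dB

Step 2 — oversampling processing gain:
G = 10*log10(OSR) = 10*log10(8) = 9.03 dB

Step 3 — total:
SQNR_total = 61.96 + 9.03 = 70.99 dB

Base SQNR = 61.96 dB; oversampled SQNR = 70.99 dB


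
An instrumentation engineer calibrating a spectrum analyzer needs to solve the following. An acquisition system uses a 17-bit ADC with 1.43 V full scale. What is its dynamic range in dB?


Dynamic range from full-scale to LSB:
V_min = V_max / 2^bits = 1.43 / 2^17
DR = 20 * log10(V_max / V_min)
   = 20 * log10(2^17)
   = 20 * 17 * log10(2)
   = 102.35 dB

102.35 dB


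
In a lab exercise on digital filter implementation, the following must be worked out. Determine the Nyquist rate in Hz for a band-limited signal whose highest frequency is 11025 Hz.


The Nyquist rate is twice the maximum frequency component.
fs_min = 2 * fmax
      = 2 * 11025
      = 22050 Hz

22050


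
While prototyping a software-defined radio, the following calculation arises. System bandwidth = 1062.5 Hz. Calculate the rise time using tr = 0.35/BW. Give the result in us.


Rise time from bandwidth relationship:
tr = 0.35 / BW
   = 0.35 / 1062.5
   = 0.0003294117647 s
   = 329.4118 us

329.4118 us


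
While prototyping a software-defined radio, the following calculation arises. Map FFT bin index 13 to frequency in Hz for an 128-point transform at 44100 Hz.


Frequency of DFT bin k:
f_k = k * fs / N
    = 13 * 44100 / 128
    = 573300 / 128
    = 4478.906 Hz

4478.906 Hz


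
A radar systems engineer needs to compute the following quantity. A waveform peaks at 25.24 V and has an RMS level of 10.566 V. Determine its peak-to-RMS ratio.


Crest factor is the ratio of peak to RMS:
CF = V_peak / V_rms
   = 25.24 / 10.566
   = 2.3888

2.3888


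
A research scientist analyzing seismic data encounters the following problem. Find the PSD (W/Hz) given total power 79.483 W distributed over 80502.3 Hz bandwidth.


Power spectral density:
PSD = P / BW
    = 79.483 / 80502.3
    = 0.00098734 W/Hz

0.00098734 W/Hz


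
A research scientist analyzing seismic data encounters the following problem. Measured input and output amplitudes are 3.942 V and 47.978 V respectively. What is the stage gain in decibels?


Voltage gain in dB:
G = 20 * log10(Vout / Vin)
  = 20 * log10(47.978 / 3.942)
  = 20 * log10(12.170979)
  = 20 * 1.085326
  = 21.71 dB

21.71 dB


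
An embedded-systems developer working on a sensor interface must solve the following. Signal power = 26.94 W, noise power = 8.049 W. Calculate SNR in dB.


SNR in decibels:
SNR = 10 * log10(Ps / Pn)
    = 10 * log10(26.94 / 8.049)
    = 10 * log10(3.347)
    = 10 * 0.5247
    = 5.25 dB

5.25 dB


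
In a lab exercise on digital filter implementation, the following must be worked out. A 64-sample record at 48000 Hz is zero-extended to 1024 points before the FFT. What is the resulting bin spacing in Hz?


Frequency resolution after zero-padding:
N_padded = 64 * 16 = 1024
df = fs / N_padded
   = 48000 / 1024
   = 46.875 Hz

46.875 Hz


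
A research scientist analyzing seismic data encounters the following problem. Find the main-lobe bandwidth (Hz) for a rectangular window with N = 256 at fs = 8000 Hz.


Main lobe width for a rectangular window:
Width = 2 * fs / N
      = 2 * 8000 / 256
      = 16000 / 256
      = 62.5 Hz

62.5 Hz


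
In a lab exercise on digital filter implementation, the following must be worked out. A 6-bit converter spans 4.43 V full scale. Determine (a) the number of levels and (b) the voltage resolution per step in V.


Step 1 — number of quantization levels:
L = 2^N = 2^6 = 64

Step 2 — LSB step size:
delta = Vfs / L
      = 4.43 / 64
      = 0.06921875 V

Levels = 64; step size = 0.06921875 V


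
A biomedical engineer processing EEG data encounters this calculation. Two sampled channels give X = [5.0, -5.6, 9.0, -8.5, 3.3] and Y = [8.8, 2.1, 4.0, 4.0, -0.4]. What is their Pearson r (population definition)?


Pearson correlation coefficient (population):
r = cov(X,Y) / (std(X) * std(Y))
Mean X = 0.64, Mean Y = 3.7
Cov(X,Y) = 4.216
Std(X) = 6.609871, Std(Y) = 3.018609
r = 0.2113

0.2113


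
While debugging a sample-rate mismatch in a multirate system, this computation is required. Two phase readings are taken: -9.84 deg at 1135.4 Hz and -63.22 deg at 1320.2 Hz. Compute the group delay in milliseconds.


Group delay from phase difference:
tau = -d(phi)/d(omega)
d(phi) = -53.38 deg = -0.931657 rad
d(omega) = 2*pi*(1320.2 - 1135.4) = 1161.1326 rad/s
tau = -(-0.931657) / 1161.1326
    = 0.8024 ms

0.8024 ms


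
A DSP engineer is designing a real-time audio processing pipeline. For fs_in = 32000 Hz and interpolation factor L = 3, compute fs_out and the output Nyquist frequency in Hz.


Step 1 — output sample rate after interpolation by L:
fs_out = L * fs_in = 3 * 32000 = 96000 Hz

Step 2 — Nyquist frequency of the output stream:
f_Nyq = fs_out / 2 = 96000 / 2 = 48000.0 Hz

fs_out = 96000 Hz; f_Nyquist = 48000.0 Hz


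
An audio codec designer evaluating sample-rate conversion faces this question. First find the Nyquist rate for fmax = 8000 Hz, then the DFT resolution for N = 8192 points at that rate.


Step 1 — Nyquist sampling rate:
fs = 2 * fmax = 2 * 8000 = 16000 Hz

Step 2 — DFT bin spacing:
df = fs / N = 16000 / 8192 = 1.9531 Hz

1.9531 Hz


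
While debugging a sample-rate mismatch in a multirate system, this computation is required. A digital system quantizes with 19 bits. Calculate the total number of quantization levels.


Number of quantization levels = 2^N
= 2^19
= 524288

524288


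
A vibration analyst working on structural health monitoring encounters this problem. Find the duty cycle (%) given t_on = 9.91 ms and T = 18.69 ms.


Duty cycle as a percentage:
DC = (t_on / T) * 100
   = (9.91 / 18.69) * 100
   = 0.53023 * 100
   = 53.02 %

53.02 %


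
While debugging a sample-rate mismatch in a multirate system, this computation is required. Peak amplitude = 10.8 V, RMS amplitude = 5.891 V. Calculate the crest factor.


Crest factor is the ratio of peak to RMS:
CF = V_peak / V_rms
   = 10.8 / 5.891
   = 1.8333

1.8333


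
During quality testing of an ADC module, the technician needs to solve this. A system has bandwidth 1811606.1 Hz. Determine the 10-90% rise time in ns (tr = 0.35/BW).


Rise time from bandwidth relationship:
tr = 0.35 / BW
   = 0.35 / 1811606.1
   = 1.931987312e-07 s
   = 193.1987 ns

193.1987 ns


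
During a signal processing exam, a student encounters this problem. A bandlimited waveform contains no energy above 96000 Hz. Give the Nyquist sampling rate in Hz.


The Nyquist rate is twice the maximum frequency component.
fs_min = 2 * fmax
      = 2 * 96000
      = 192000 Hz

192000


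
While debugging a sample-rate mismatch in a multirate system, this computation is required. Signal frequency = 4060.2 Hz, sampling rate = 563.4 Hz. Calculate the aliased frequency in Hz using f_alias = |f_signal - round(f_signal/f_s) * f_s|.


Compute the nearest integer multiple of fs to the signal:
n = round(4060.2 / 563.4) = 7
f_alias = |4060.2 - 7 * 563.4|
        = |4060.2 - 3943.8|
        = 116.4 Hz

116.4


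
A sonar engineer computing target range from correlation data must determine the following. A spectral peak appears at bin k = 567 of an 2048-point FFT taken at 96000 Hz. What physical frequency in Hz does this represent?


Frequency of DFT bin k:
f_k = k * fs / N
    = 567 * 96000 / 2048
    = 54432000 / 2048
    = 26578.125 Hz

26578.125 Hz


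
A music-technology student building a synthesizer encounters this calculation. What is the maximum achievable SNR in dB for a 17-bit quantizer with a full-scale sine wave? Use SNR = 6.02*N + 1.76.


Theoretical SNR for a full-scale sinusoid:
SNR = 6.02 * N + 1.76
    = 6.02 * 17 + 1.76
    = 102.34 + 1.76
    = 104.1 dB

104.1 dB


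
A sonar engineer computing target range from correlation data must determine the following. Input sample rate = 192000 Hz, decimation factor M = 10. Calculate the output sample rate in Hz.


Decimation reduces the sample rate:
fs_out = fs_in / M
       = 192000 / 10
       = 19200.0 Hz

19200.0 Hz


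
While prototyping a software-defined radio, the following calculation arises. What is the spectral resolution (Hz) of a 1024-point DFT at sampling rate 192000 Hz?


DFT frequency resolution:
df = fs / N
   = 192000 / 1024
   = 187.5 Hz

187.5 Hz


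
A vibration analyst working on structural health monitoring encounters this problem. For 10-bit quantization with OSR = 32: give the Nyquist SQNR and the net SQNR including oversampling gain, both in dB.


Step 1 — baseline SQNR at Nyquist:
SQNR_base = 6.02*N + 1.76
          = 6.02*10 + 1.76
          = 61.96 dB

Step 2 — oversampling processing gain:
G = 10*log10(OSR) = 10*log10(32) = 15.05 dB

Step 3 — total:
SQNR_total = 61.96 + 15.05 = 77.01 dB

Base SQNR = 61.96 dB; oversampled SQNR = 77.01 dB


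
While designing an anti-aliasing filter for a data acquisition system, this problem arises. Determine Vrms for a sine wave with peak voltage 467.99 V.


RMS voltage for a sinusoidal waveform:
V_rms = V_peak / sqrt(2)
      = 467.99 / 1.414214
      = 330.919 V

330.919 V


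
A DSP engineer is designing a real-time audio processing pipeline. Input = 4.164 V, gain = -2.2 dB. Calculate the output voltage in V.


Output voltage from dB gain:
V_out = V_in * 10^(gain_dB / 20)
      = 4.164 * 10^(-2.2 / 20)
      = 4.164 * 0.776247
      = 3.2323 V

3.2323 V


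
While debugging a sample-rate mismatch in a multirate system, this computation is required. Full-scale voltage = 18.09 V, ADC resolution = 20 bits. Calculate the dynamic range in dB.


Dynamic range from full-scale to LSB:
V_min = V_max / 2^bits = 18.09 / 2^20
DR = 20 * log10(V_max / V_min)
   = 20 * log10(2^20)
   = 20 * 20 * log10(2)
   = 120.41 dB

120.41 dB


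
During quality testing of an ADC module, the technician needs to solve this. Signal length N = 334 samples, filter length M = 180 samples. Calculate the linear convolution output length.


Linear convolution output length:
L = N + M - 1
  = 334 + 180 - 1
  = 513 samples

513


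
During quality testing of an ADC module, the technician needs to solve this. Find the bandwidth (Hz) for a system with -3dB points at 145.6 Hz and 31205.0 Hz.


Bandwidth is the difference of -3dB frequencies:
BW = f_high - f_low
   = 31205.0 - 145.6
   = 31059.4 Hz

31059.4 Hz


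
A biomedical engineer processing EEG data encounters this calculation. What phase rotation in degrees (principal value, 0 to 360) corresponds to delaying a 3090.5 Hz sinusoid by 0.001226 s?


Phase shift from frequency and time delay:
phi = 360 * f * t_delay
    = 360 * 3090.5 * 0.001226
    = 1364.02 degrees
    mod 360 = 284.02 degrees

284.02 degrees


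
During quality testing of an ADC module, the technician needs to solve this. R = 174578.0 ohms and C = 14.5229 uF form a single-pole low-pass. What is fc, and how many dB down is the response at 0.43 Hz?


Step 1 — cutoff frequency:
fc = 1 / (2*pi*R*C)
C = 14.5229 uF = 1.45229e-05 F
fc = 1 / (2*pi*174578.0*1.45229e-05)
   = 0.0627736 Hz

Step 2 — magnitude at f = 0.43 Hz:
|H(f)| = 1 / sqrt(1 + (f/fc)^2)
f/fc = 0.43 / 0.0627736 = 6.850013
|H| = 1 / sqrt(1 + 46.922678) = 0.144454
|H|_dB = 20*log10(0.144454) = -16.81 dB

fc = 0.0627736 Hz; |H(0.43 Hz)| = -16.81 dB


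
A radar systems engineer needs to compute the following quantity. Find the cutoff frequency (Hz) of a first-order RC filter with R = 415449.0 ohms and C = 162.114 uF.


Cutoff frequency of a first-order RC filter:
fc = 1 / (2 * pi * R * C)
C = 162.114 uF = 0.000162114 F
fc = 1 / (2 * pi * 415449.0 * 0.000162114)
   = 1 / 423.17315364256
   = 0.002363 Hz

0.002363 Hz
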